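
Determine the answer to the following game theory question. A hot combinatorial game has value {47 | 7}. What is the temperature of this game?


The game is {47 | 7}, a switch {a | b} with numbers a > b.
Cooling {a | b} by t gives {a - t | b + t}, which stops being hot when a - t = b + t, i.e. at t = (a - b)/2. So the temperature of a switch is (a - b)/2.
Temperature = (Left option - Right option) / 2
= (47 - (7)) / 2
= 40 / 2
= 20

20


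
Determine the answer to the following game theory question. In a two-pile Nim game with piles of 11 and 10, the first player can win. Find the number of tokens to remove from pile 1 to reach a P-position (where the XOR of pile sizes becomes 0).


Piles: 11 and 10
Current XOR: 11 XOR 10 = 1 (non-zero, so this is an N-position).
To make the XOR zero, we need to find a move that balances the piles.
For pile 1 (size 11): target = 11 XOR 1 = 10
We reduce pile 1 from 11 to 10.
Tokens removed: 11 - 10 = 1
Verification: 10 XOR 10 = 0

1


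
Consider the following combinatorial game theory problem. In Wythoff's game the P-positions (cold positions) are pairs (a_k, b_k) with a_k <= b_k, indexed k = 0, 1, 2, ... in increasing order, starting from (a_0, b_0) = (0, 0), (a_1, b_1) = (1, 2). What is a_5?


By Wythoff's theorem, a_k = floor(k * phi) and b_k = floor(k * phi^2) = a_k + k, where phi = (1 + sqrt(5))/2 is the golden ratio.
phi = (1 + sqrt(5))/2 = 1.618034
k = 5
k * phi = 5 * 1.618034 = 8.090170
a_5 = floor(k * phi) = 8

8


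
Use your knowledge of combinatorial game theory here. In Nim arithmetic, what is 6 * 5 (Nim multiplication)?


Nim multiplication is bilinear over XOR: (u XOR v) * w = (u*w) XOR (v*w).
So we split each operand into its bit components and XOR the pairwise Nim products.
6 = 2 + 4 (as XOR of powers of 2).
5 = 1 + 4 (as XOR of powers of 2).
Using the standard Nim-product table on single bits:
  2*2 = 3,   2*4 = 8,   2*8 = 12,
  4*4 = 6,   4*8 = 11,  8*8 = 13,
and  1*x = x (identity), k*l = l*k (commutative).
Pairwise Nim products:
  2 * 1 = 2
  2 * 4 = 8
  4 * 1 = 4
  4 * 4 = 6
XOR them: 2 XOR 8 XOR 4 XOR 6 = 8.
Result: 6 * 5 = 8 (in Nim).

8


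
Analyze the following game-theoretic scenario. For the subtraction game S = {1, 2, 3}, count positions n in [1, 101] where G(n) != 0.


Subtraction set S = {1, 2, 3}, so G(n) = n mod 4.
G(n) = 0 when n is a multiple of 4.
Multiples of 4 in [1, 101]: 25
N-positions (nonzero Grundy) = 101 - 25 = 76

76


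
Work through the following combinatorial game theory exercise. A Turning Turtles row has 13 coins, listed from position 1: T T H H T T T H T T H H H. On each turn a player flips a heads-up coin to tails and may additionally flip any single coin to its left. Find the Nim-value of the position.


Coins: T T H H T T T H T T H H H
Key fact: a single head at position k behaves exactly like a Nim heap of size k (turning it to T and optionally flipping a coin at j < k corresponds to moving the heap from k to j, or to 0), and heads combine as a disjunctive sum (two heads at the same place would cancel, matching j XOR j = 0). So the Nim-value is the XOR of the 1-indexed positions of the heads.
Face-up positions (1-indexed): [3, 4, 8, 11, 12, 13]
XOR 0 with 3: 0 XOR 3 = 3
XOR 3 with 4: 3 XOR 4 = 7
XOR 7 with 8: 7 XOR 8 = 15
XOR 15 with 11: 15 XOR 11 = 4
XOR 4 with 12: 4 XOR 12 = 8
XOR 8 with 13: 8 XOR 13 = 5
Nim-value = 5

5


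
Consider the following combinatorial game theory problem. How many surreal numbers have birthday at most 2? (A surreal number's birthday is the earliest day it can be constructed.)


Day 0: {|} = 0 is born. Count = 1.
Day n: the number of surreal numbers born by day n is 2^(n+1) - 1.
By day 0: 2^1 - 1 = 1
By day 1: 2^2 - 1 = 3
By day 2: 2^3 - 1 = 7
By day 2: 7 surreal numbers.

7


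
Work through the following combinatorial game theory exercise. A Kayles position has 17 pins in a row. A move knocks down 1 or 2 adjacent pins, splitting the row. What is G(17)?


Kayles: a move removes 1 or 2 adjacent pins from a contiguous row.
Removing pins from a row of k leaves two independent rows (a, b) with a + b = k - 1 (one pin) or a + b = k - 2 (two pins); an end removal gives a = 0.
By Sprague-Grundy, G(k) = mex{ G(a) XOR G(b) } over all these splits. G(0) = 0.
G(1): splits (0,0):0^0=0 -> mex({0}) = 1
G(2): splits (0,1):0^1=1 (0,0):0^0=0 -> mex({0, 1}) = 2
G(3): splits (0,2):0^2=2 (1,1):1^1=0 (0,1):0^1=1 -> mex({0, 1, 2}) = 3
G(4): splits (0,3):0^3=3 (1,2):1^2=3 (0,2):0^2=2 (1,1):1^1=0 -> mex({0, 2, 3}) = 1
G(5): splits (0,4):0^1=1 (1,3):1^3=2 (2,2):2^2=0 (0,3):0^3=3 (1,2):1^2=3 -> mex({0, 1, 2, 3}) = 4
G(6) = mex({0, 1, 2, 4}) = 3
G(7) = mex({0, 1, 3, 4, 5}) = 2
G(8) = mex({0, 2, 3, 5, 6}) = 1
G(9) = mex({0, 1, 2, 3, 6, 7}) = 4
G(10) = mex({0, 1, 3, 4, 5, 7}) = 2
G(11) = mex({0, 1, 2, 3, 4, 5}) = 6
G(12) = mex({0, 1, 2, 3, 5, 6, 7}) = 4
G(13) = mex({0, 2, 3, 4, 6, 7}) = 1
G(14) = mex({0, 1, 4, 5, 6, 7}) = 2
G(15) = mex({0, 1, 2, 3, 4, 5, 6}) = 7
G(16) = mex({0, 2, 3, 5, 6, 7}) = 1
G(17) = mex({0, 1, 2, 3, 5, 6, 7}) = 4
Therefore G(17) = 4.

4


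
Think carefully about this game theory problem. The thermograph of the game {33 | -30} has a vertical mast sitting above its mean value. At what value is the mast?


Game = {33 | -30}, a switch {a | b} with numbers a > b.
Its thermograph has left wall a - t and right wall b + t, which meet at t = (a - b)/2, where both equal (a + b)/2. So the mast (mean value) is at (a + b)/2.
Mean = (33 + (-30))/2 = 3/2 = 3/2

3/2


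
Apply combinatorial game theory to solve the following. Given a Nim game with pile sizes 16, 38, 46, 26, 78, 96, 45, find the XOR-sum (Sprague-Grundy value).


We need the XOR (exclusive or) of all pile sizes.
After XOR-ing pile 1 (size 16): 0 XOR 16 = 16
After XOR-ing pile 2 (size 38): 16 XOR 38 = 54
After XOR-ing pile 3 (size 46): 54 XOR 46 = 24
After XOR-ing pile 4 (size 26): 24 XOR 26 = 2
After XOR-ing pile 5 (size 78): 2 XOR 78 = 76
After XOR-ing pile 6 (size 96): 76 XOR 96 = 44
After XOR-ing pile 7 (size 45): 44 XOR 45 = 1
The Nim-value of this position is 1.

1


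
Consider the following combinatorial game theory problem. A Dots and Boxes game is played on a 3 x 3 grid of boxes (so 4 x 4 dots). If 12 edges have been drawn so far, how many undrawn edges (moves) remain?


Grid: 3 x 3 boxes, i.e. 4 rows and 4 columns of dots.
Horizontal edges: (rows + 1) * cols = 4 * 3 = 12
Vertical edges: rows * (cols + 1) = 3 * 4 = 12
Total edges: 12 + 12 = 24
Edges drawn: 12
Remaining: 24 - 12 = 12

12


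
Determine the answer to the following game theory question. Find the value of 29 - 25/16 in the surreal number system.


x = 29, y = 25/16
Converting to common denominator: 16
x = 464/16, y = 25/16
x - y = 29 - 25/16 = 439/16

439/16


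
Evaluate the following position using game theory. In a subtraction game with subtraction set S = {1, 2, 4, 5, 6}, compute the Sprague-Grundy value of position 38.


The subtraction set is S = {1, 2, 4, 5, 6}.
G(k) = mex{ G(k - s) : s in S, s <= k }. We compute iteratively: G(0) = 0.
G(1) = mex({0}) = 1
G(2) = mex({0, 1}) = 2
G(3) = mex({1, 2}) = 0
G(4) = mex({0, 2}) = 1
G(5) = mex({0, 1}) = 2
G(6) = mex({0, 1, 2}) = 3
G(7) = mex({0, 1, 2, 3}) = 4
G(8) = mex({0, 1, 2, 3, 4}) = 5
G(9) = mex({0, 1, 2, 4, 5}) = 3
G(10) = mex({1, 2, 3, 5}) = 0
G(11) = mex({0, 2, 3, 4}) = 1
G(12) = mex({0, 1, 3, 4, 5}) = 2
G(13) = mex({1, 2, 3, 4, 5}) = 0
G(14) = mex({0, 2, 3, 5}) = 1
G(15) = mex({0, 1, 3}) = 2
Observe that G(10)..G(15) = 0, 1, 2, 0, 1, 2 repeats G(0)..G(5) = 0, 1, 2, 0, 1, 2.
For k >= max(S) = 6, G(k) is determined by the previous 6 values G(k-6)..G(k-1); a window of 6 consecutive values has recurred shifted by 10, so by induction G(k + 10) = G(k) for all k >= 0: the sequence is periodic from the start with period 10.
One period: G(0..9) = 0, 1, 2, 0, 1, 2, 3, 4, 5, 3.
38 mod 10 = 8, so G(38) = G(8) = 5.

5


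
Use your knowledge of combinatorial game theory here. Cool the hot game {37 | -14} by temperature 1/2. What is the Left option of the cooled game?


Original game: {37 | -14} (a switch {a | b} with a > b).
Cooling by t (for t below the temperature (a - b)/2 = 51/2) taxes each move by t: {a | b} cooled by t is {a - t | b + t}.
Cooling amount: t = 1/2
Cooled Left option: 37 - 1/2 = 73/2
Cooled Right option: -14 + 1/2 = -27/2
Cooled game: {73/2 | -27/2}
Left option = 73/2

73/2


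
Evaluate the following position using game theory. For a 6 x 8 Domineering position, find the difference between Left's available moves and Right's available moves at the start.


Board is 6 x 8 (rows x cols).
Left (vertical) placements: (rows-1) * cols = 5 * 8 = 40
Right (horizontal) placements: rows * (cols-1) = 6 * 7 = 42
Advantage = Left - Right = 40 - 42 = -2

-2


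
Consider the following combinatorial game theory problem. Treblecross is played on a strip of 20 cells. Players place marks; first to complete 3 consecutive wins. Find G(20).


Treblecross: place X on empty cells; 3-in-a-row wins.
Playing within two cells of an existing X lets the opponent win at once, so sensible play treats the cells i-2..i+2 around each X as dead. The player left with no safe cell loses, so this is a normal-play take-away game on strips of safe cells.
Placing X at cell i (0-indexed) of a strip of k safe cells leaves independent strips of sizes max(0, i-2) and max(0, k-i-3). Hence G(k) = mex{ G(max(0,i-2)) XOR G(max(0,k-i-3)) : 0 <= i < k }, with G(0) = 0.
G(1): splits (0,0):0^0=0 -> mex({0}) = 1
G(2): splits (0,0):0^0=0 -> mex({0}) = 1
G(3): splits (0,0):0^0=0 -> mex({0}) = 1
G(4): splits (0,1):0^1=1 (0,0):0^0=0 -> mex({0, 1}) = 2
G(5): splits (0,2):0^1=1 (0,1):0^1=1 (0,0):0^0=0 -> mex({0, 1}) = 2
G(6) = mex({1}) = 0
G(7) = mex({0, 1, 2}) = 3
G(8) = mex({0, 1, 2}) = 3
G(9) = mex({0, 2}) = 1
G(10) = mex({0, 2, 3}) = 1
G(11) = mex({0, 3}) = 1
G(12) = mex({1, 3}) = 0
G(13) = mex({0, 1, 2, 3}) = 4
G(14) = mex({0, 1, 2}) = 3
G(15) = mex({0, 1, 2}) = 3
G(16) = mex({0, 1, 2, 4}) = 3
G(17) = mex({0, 1, 3, 4}) = 2
G(18) = mex({0, 1, 3, 4}) = 2
G(19) = mex({0, 1, 3, 5}) = 2
G(20) = mex({0, 1, 2, 3, 5}) = 4
Therefore G(20) = 4.

4


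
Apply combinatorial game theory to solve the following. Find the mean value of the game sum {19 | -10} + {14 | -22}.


G1 = {19 | -10}, G2 = {14 | -22}
Each is a switch {a | b} with numbers a > b; its mean value is (a + b)/2, and mean value is additive over game sums: m(G1 + G2) = m(G1) + m(G2).
Mean of G1 = (19 + (-10))/2 = 9/2 = 9/2
Mean of G2 = (14 + (-22))/2 = -8/2 = -4
Mean of G1 + G2 = 9/2 + -4 = 1/2

1/2


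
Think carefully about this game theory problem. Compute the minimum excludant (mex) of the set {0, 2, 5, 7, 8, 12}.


Set = {0, 2, 5, 7, 8, 12}
0 is in the set.
1 is NOT in the set. This is the mex.
mex = 1

1


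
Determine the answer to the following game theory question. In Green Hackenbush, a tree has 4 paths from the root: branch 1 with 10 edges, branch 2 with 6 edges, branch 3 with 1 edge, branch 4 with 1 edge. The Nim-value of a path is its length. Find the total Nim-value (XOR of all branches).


The tree has 4 branches from the ground vertex.
In Green Hackenbush, the Nim-value of a simple path of length k is k.
Branch 1: length 10, Nim-value = 10
Branch 2: length 6, Nim-value = 6
Branch 3: length 1, Nim-value = 1
Branch 4: length 1, Nim-value = 1
Total Nim-value = XOR of all branch values:
0 XOR 10 = 10
10 XOR 6 = 12
12 XOR 1 = 13
13 XOR 1 = 12
Nim-value of the tree = 12

12


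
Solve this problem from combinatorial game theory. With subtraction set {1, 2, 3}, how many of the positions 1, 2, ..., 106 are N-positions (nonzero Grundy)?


Subtraction set S = {1, 2, 3}, so G(n) = n mod 4.
G(n) = 0 when n is a multiple of 4.
Multiples of 4 in [1, 106]: 26
N-positions (nonzero Grundy) = 106 - 26 = 80

80


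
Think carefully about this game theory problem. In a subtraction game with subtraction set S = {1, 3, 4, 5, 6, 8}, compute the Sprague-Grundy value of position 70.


The subtraction set is S = {1, 3, 4, 5, 6, 8}.
G(k) = mex{ G(k - s) : s in S, s <= k }. We compute iteratively: G(0) = 0.
G(1) = mex({0}) = 1
G(2) = mex({1}) = 0
G(3) = mex({0}) = 1
G(4) = mex({0, 1}) = 2
G(5) = mex({0, 1, 2}) = 3
G(6) = mex({0, 1, 3}) = 2
G(7) = mex({0, 1, 2}) = 3
G(8) = mex({0, 1, 2, 3}) = 4
G(9) = mex({1, 2, 3, 4}) = 0
G(10) = mex({0, 2, 3}) = 1
G(11) = mex({1, 2, 3, 4}) = 0
G(12) = mex({0, 2, 3, 4}) = 1
G(13) = mex({0, 1, 3, 4}) = 2
G(14) = mex({0, 1, 2, 4}) = 3
G(15) = mex({0, 1, 3}) = 2
G(16) = mex({0, 1, 2, 4}) = 3
Observe that G(9)..G(16) = 0, 1, 0, 1, 2, 3, 2, 3 repeats G(0)..G(7) = 0, 1, 0, 1, 2, 3, 2, 3.
For k >= max(S) = 8, G(k) is determined by the previous 8 values G(k-8)..G(k-1); a window of 8 consecutive values has recurred shifted by 9, so by induction G(k + 9) = G(k) for all k >= 0: the sequence is periodic from the start with period 9.
One period: G(0..8) = 0, 1, 0, 1, 2, 3, 2, 3, 4.
70 mod 9 = 7, so G(70) = G(7) = 3.

3


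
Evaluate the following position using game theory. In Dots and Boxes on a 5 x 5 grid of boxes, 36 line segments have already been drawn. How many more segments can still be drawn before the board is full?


Grid: 5 x 5 boxes, i.e. 6 rows and 6 columns of dots.
Horizontal edges: (rows + 1) * cols = 6 * 5 = 30
Vertical edges: rows * (cols + 1) = 5 * 6 = 30
Total edges: 30 + 30 = 60
Edges drawn: 36
Remaining: 60 - 36 = 24

24


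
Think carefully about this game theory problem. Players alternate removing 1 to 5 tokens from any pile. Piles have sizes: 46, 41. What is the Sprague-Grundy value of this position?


Subtraction set: {1, 2, 3, 4, 5}
For this subtraction set, G(n) = n mod 6 (period = max + 1 = 6).
Pile 1 (size 46): G(46) = 46 mod 6 = 4
Pile 2 (size 41): G(41) = 41 mod 6 = 5
Total Grundy value = XOR of all: 4 XOR 5 = 1

1


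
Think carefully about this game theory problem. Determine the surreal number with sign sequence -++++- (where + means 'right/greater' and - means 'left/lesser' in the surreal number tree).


Sign expansion: -++++-
Rule: track bounds (lo, hi), initially (-inf, +inf). On '+', the current value becomes lo and we move to the simplest number in (value, hi): value + 1 if hi = +inf, otherwise the midpoint (value + hi)/2. On '-', the current value becomes hi and we move to value - 1 if lo = -inf, otherwise the midpoint (lo + value)/2.
Start at 0.
Step 1: sign = -, move left. Bounds: (-inf, 0). Value = -1
Step 2: sign = +, move right. Bounds: (-1, 0). Value = -1/2
Step 3: sign = +, move right. Bounds: (-1/2, 0). Value = -1/4
Step 4: sign = +, move right. Bounds: (-1/4, 0). Value = -1/8
Step 5: sign = +, move right. Bounds: (-1/8, 0). Value = -1/16
Step 6: sign = -, move left. Bounds: (-1/8, -1/16). Value = -3/32
The surreal number with sign expansion -++++- is -3/32.

-3/32


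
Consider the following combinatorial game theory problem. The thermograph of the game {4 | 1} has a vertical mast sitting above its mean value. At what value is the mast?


Game = {4 | 1}, a switch {a | b} with numbers a > b.
Its thermograph has left wall a - t and right wall b + t, which meet at t = (a - b)/2, where both equal (a + b)/2. So the mast (mean value) is at (a + b)/2.
Mean = (4 + (1))/2 = 5/2 = 5/2

5/2


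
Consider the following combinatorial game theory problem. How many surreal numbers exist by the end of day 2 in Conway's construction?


Day 0: {|} = 0 is born. Count = 1.
Day n: the number of surreal numbers born by day n is 2^(n+1) - 1.
By day 0: 2^1 - 1 = 1
By day 1: 2^2 - 1 = 3
By day 2: 2^3 - 1 = 7
By day 2: 7 surreal numbers.

7


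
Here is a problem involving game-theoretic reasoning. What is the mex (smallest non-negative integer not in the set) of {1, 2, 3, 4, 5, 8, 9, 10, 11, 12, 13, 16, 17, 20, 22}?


Set = {1, 2, 3, 4, 5, 8, 9, 10, 11, 12, 13, 16, 17, 20, 22}
0 is NOT in the set. This is the mex.
mex = 0

0


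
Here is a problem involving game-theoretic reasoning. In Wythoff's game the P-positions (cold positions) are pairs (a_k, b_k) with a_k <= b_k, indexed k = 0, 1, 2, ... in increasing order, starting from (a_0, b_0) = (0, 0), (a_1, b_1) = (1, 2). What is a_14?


By Wythoff's theorem, a_k = floor(k * phi) and b_k = floor(k * phi^2) = a_k + k, where phi = (1 + sqrt(5))/2 is the golden ratio.
phi = (1 + sqrt(5))/2 = 1.618034
k = 14
k * phi = 14 * 1.618034 = 22.652476
a_14 = floor(k * phi) = 22

22


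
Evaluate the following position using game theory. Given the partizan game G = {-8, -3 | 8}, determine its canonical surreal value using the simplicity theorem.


Left options: {-8, -3}, max = -3
Right options: {8}, min = 8
All options are numbers and max(Left) < min(Right), so by the simplicity theorem the value is the simplest (earliest-born) number strictly between -3 and 8.
Integers -2 through 7 all lie strictly between -3 and 8.
Among integers, the simplest (lowest birthday = smallest |n|; 0 is born on day 0, +-n on day n) is 0.
No non-integer in the interval can be simpler: if x is a non-integer in the interval, then floor(x) or ceil(x) also lies in the interval (the interval contains an integer), and both are proper prefixes of x's sign expansion, i.e. born earlier. So the game value is 0.
Game value = 0

0


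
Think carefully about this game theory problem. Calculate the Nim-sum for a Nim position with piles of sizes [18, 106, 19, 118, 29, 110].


We need the XOR (exclusive or) of all pile sizes.
After XOR-ing pile 1 (size 18): 0 XOR 18 = 18
After XOR-ing pile 2 (size 106): 18 XOR 106 = 120
After XOR-ing pile 3 (size 19): 120 XOR 19 = 107
After XOR-ing pile 4 (size 118): 107 XOR 118 = 29
After XOR-ing pile 5 (size 29): 29 XOR 29 = 0
After XOR-ing pile 6 (size 110): 0 XOR 110 = 110
The Nim-value of this position is 110.

110


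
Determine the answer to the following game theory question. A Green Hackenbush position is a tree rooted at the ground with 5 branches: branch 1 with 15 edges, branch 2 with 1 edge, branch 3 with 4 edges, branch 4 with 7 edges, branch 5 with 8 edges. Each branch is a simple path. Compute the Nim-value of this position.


The tree has 5 branches from the ground vertex.
In Green Hackenbush, the Nim-value of a simple path of length k is k.
Branch 1: length 15, Nim-value = 15
Branch 2: length 1, Nim-value = 1
Branch 3: length 4, Nim-value = 4
Branch 4: length 7, Nim-value = 7
Branch 5: length 8, Nim-value = 8
Total Nim-value = XOR of all branch values:
0 XOR 15 = 15
15 XOR 1 = 14
14 XOR 4 = 10
10 XOR 7 = 13
13 XOR 8 = 5
Nim-value of the tree = 5

5


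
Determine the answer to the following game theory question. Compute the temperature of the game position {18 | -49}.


The game is {18 | -49}, a switch {a | b} with numbers a > b.
Cooling {a | b} by t gives {a - t | b + t}, which stops being hot when a - t = b + t, i.e. at t = (a - b)/2. So the temperature of a switch is (a - b)/2.
Temperature = (Left option - Right option) / 2
= (18 - (-49)) / 2
= 67 / 2
= 67/2

67/2


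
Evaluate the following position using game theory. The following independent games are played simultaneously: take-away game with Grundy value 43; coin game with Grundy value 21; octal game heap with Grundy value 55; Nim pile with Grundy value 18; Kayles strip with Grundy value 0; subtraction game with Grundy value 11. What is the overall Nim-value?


By the Sprague-Grundy theorem, the Grundy value of a sum of games is the XOR of individual Grundy values.
take-away game: Grundy value = 43. Running XOR: 0 XOR 43 = 43
coin game: Grundy value = 21. Running XOR: 43 XOR 21 = 62
octal game heap: Grundy value = 55. Running XOR: 62 XOR 55 = 9
Nim pile: Grundy value = 18. Running XOR: 9 XOR 18 = 27
Kayles strip: Grundy value = 0. Running XOR: 27 XOR 0 = 27
subtraction game: Grundy value = 11. Running XOR: 27 XOR 11 = 16
The combined Grundy value is 16.

16


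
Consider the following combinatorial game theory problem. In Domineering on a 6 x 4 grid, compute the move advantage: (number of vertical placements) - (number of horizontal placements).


Board is 6 x 4 (rows x cols).
Left (vertical) placements: (rows-1) * cols = 5 * 4 = 20
Right (horizontal) placements: rows * (cols-1) = 6 * 3 = 18
Advantage = Left - Right = 20 - 18 = 2

2


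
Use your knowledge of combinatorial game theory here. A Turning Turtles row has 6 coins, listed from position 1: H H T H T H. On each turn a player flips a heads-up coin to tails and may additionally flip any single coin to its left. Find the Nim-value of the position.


Coins: H H T H T H
Key fact: a single head at position k behaves exactly like a Nim heap of size k (turning it to T and optionally flipping a coin at j < k corresponds to moving the heap from k to j, or to 0), and heads combine as a disjunctive sum (two heads at the same place would cancel, matching j XOR j = 0). So the Nim-value is the XOR of the 1-indexed positions of the heads.
Face-up positions (1-indexed): [1, 2, 4, 6]
XOR 0 with 1: 0 XOR 1 = 1
XOR 1 with 2: 1 XOR 2 = 3
XOR 3 with 4: 3 XOR 4 = 7
XOR 7 with 6: 7 XOR 6 = 1
Nim-value = 1

1


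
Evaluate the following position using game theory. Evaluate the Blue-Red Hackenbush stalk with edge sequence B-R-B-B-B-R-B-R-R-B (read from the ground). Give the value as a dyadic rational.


Edges (from ground): B-R-B-B-B-R-B-R-R-B
By Berlekamp's sign-expansion rule, a Blue-Red Hackenbush stalk has the value of the surreal number whose sign sequence is the edge sequence with B -> + and R -> -.
Sign sequence: +-+++-+--+
Trace the sign expansion in the surreal number tree, starting from 0:
Edge 1: B (sign +) -> bounds (0, +inf), value = 1
Edge 2: R (sign -) -> bounds (0, 1), value = 1/2
Edge 3: B (sign +) -> bounds (1/2, 1), value = 3/4
Edge 4: B (sign +) -> bounds (3/4, 1), value = 7/8
Edge 5: B (sign +) -> bounds (7/8, 1), value = 15/16
Edge 6: R (sign -) -> bounds (7/8, 15/16), value = 29/32
Edge 7: B (sign +) -> bounds (29/32, 15/16), value = 59/64
Edge 8: R (sign -) -> bounds (29/32, 59/64), value = 117/128
Edge 9: R (sign -) -> bounds (29/32, 117/128), value = 233/256
Edge 10: B (sign +) -> bounds (233/256, 117/128), value = 467/512
Game value = 467/512

467/512


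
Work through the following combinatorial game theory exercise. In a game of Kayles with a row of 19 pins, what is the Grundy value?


Kayles: a move removes 1 or 2 adjacent pins from a contiguous row.
Removing pins from a row of k leaves two independent rows (a, b) with a + b = k - 1 (one pin) or a + b = k - 2 (two pins); an end removal gives a = 0.
By Sprague-Grundy, G(k) = mex{ G(a) XOR G(b) } over all these splits. G(0) = 0.
G(1): splits (0,0):0^0=0 -> mex({0}) = 1
G(2): splits (0,1):0^1=1 (0,0):0^0=0 -> mex({0, 1}) = 2
G(3): splits (0,2):0^2=2 (1,1):1^1=0 (0,1):0^1=1 -> mex({0, 1, 2}) = 3
G(4): splits (0,3):0^3=3 (1,2):1^2=3 (0,2):0^2=2 (1,1):1^1=0 -> mex({0, 2, 3}) = 1
G(5): splits (0,4):0^1=1 (1,3):1^3=2 (2,2):2^2=0 (0,3):0^3=3 (1,2):1^2=3 -> mex({0, 1, 2, 3}) = 4
G(6) = mex({0, 1, 2, 4}) = 3
G(7) = mex({0, 1, 3, 4, 5}) = 2
G(8) = mex({0, 2, 3, 5, 6}) = 1
G(9) = mex({0, 1, 2, 3, 6, 7}) = 4
G(10) = mex({0, 1, 3, 4, 5, 7}) = 2
G(11) = mex({0, 1, 2, 3, 4, 5}) = 6
G(12) = mex({0, 1, 2, 3, 5, 6, 7}) = 4
G(13) = mex({0, 2, 3, 4, 6, 7}) = 1
G(14) = mex({0, 1, 4, 5, 6, 7}) = 2
G(15) = mex({0, 1, 2, 3, 4, 5, 6}) = 7
G(16) = mex({0, 2, 3, 5, 6, 7}) = 1
G(17) = mex({0, 1, 2, 3, 5, 6, 7}) = 4
G(18) = mex({0, 1, 2, 4, 5, 6}) = 3
G(19) = mex({0, 1, 3, 4, 5, 7}) = 2
Therefore G(19) = 2.

2


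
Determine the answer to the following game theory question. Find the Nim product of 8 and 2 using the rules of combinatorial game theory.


Nim multiplication is bilinear over XOR: (u XOR v) * w = (u*w) XOR (v*w).
So we split each operand into its bit components and XOR the pairwise Nim products.
8 = 8 (as XOR of powers of 2).
2 = 2 (as XOR of powers of 2).
Using the standard Nim-product table on single bits:
  2*2 = 3,   2*4 = 8,   2*8 = 12,
  4*4 = 6,   4*8 = 11,  8*8 = 13,
and  1*x = x (identity), k*l = l*k (commutative).
Pairwise Nim products:
  8 * 2 = 12
XOR them: 12 = 12.
Result: 8 * 2 = 12 (in Nim).

12


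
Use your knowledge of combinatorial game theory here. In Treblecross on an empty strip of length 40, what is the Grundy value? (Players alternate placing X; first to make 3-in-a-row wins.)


Treblecross: place X on empty cells; 3-in-a-row wins.
Playing within two cells of an existing X lets the opponent win at once, so sensible play treats the cells i-2..i+2 around each X as dead. The player left with no safe cell loses, so this is a normal-play take-away game on strips of safe cells.
Placing X at cell i (0-indexed) of a strip of k safe cells leaves independent strips of sizes max(0, i-2) and max(0, k-i-3). Hence G(k) = mex{ G(max(0,i-2)) XOR G(max(0,k-i-3)) : 0 <= i < k }, with G(0) = 0.
G(1): splits (0,0):0^0=0 -> mex({0}) = 1
G(2): splits (0,0):0^0=0 -> mex({0}) = 1
G(3): splits (0,0):0^0=0 -> mex({0}) = 1
G(4): splits (0,1):0^1=1 (0,0):0^0=0 -> mex({0, 1}) = 2
G(5): splits (0,2):0^1=1 (0,1):0^1=1 (0,0):0^0=0 -> mex({0, 1}) = 2
G(6) = mex({1}) = 0
G(7) = mex({0, 1, 2}) = 3
G(8) = mex({0, 1, 2}) = 3
G(9) = mex({0, 2}) = 1
G(10) = mex({0, 2, 3}) = 1
G(11) = mex({0, 3}) = 1
G(12) = mex({1, 3}) = 0
G(13) = mex({0, 1, 2, 3}) = 4
G(14) = mex({0, 1, 2}) = 3
G(15) = mex({0, 1, 2}) = 3
G(16) = mex({0, 1, 2, 4}) = 3
G(17) = mex({0, 1, 3, 4}) = 2
G(18) = mex({0, 1, 3, 4}) = 2
G(19) = mex({0, 1, 3, 5}) = 2
G(20) = mex({0, 1, 2, 3, 5}) = 4
G(21) = mex({0, 1, 2, 3, 5}) = 4
G(22) = mex({1, 2, 6}) = 0
G(23) = mex({0, 1, 2, 3, 4, 6}) = 5
G(24) = mex({0, 1, 2, 3, 4}) = 5
G(25) = mex({0, 1, 3, 4, 7}) = 2
G(26) = mex({0, 1, 3, 4, 5, 7}) = 2
G(27) = mex({0, 1, 3, 5}) = 2
G(28) = mex({0, 1, 2, 5}) = 3
G(29) = mex({0, 1, 2, 4, 5, 6}) = 3
G(30) = mex({1, 2, 4, 6}) = 0
G(31) = mex({0, 1, 2, 3, 4, 6}) = 5
G(32) = mex({1, 2, 3, 4, 7}) = 0
G(33) = mex({0, 3, 7}) = 1
G(34) = mex({0, 2, 3, 5, 7}) = 1
G(35) = mex({0, 2, 3, 5, 6}) = 1
G(36) = mex({0, 1, 2, 5, 6}) = 3
G(37) = mex({0, 1, 2, 4, 5, 6}) = 3
G(38) = mex({0, 1, 2, 4}) = 3
G(39) = mex({0, 1, 2, 3, 4, 7}) = 5
G(40) = mex({0, 1, 2, 3, 4, 5, 7}) = 6
Therefore G(40) = 6.

6


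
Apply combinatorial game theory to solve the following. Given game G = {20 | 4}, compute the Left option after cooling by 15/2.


Original game: {20 | 4} (a switch {a | b} with a > b).
Cooling by t (for t below the temperature (a - b)/2 = 8) taxes each move by t: {a | b} cooled by t is {a - t | b + t}.
Cooling amount: t = 15/2
Cooled Left option: 20 - 15/2 = 25/2
Cooled Right option: 4 + 15/2 = 23/2
Cooled game: {25/2 | 23/2}
Left option = 25/2

25/2


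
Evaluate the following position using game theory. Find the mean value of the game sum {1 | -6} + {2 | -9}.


G1 = {1 | -6}, G2 = {2 | -9}
Each is a switch {a | b} with numbers a > b; its mean value is (a + b)/2, and mean value is additive over game sums: m(G1 + G2) = m(G1) + m(G2).
Mean of G1 = (1 + (-6))/2 = -5/2 = -5/2
Mean of G2 = (2 + (-9))/2 = -7/2 = -7/2
Mean of G1 + G2 = -5/2 + -7/2 = -6

-6


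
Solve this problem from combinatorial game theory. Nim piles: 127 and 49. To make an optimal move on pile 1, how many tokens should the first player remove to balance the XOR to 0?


Piles: 127 and 49
Current XOR: 127 XOR 49 = 78 (non-zero, so this is an N-position).
To make the XOR zero, we need to find a move that balances the piles.
For pile 1 (size 127): target = 127 XOR 78 = 49
We reduce pile 1 from 127 to 49.
Tokens removed: 127 - 49 = 78
Verification: 49 XOR 49 = 0

78


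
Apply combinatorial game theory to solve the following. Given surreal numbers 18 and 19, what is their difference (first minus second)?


x = 18, y = 19
x - y = 18 - 19 = -1

-1


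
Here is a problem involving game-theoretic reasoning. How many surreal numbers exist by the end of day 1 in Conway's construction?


Day 0: {|} = 0 is born. Count = 1.
Day n: the number of surreal numbers born by day n is 2^(n+1) - 1.
By day 0: 2^1 - 1 = 1
By day 1: 2^2 - 1 = 3
By day 1: 3 surreal numbers.

3


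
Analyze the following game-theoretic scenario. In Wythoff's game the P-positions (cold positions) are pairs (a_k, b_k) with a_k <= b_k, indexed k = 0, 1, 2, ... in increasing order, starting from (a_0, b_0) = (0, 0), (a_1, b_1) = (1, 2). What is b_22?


By Wythoff's theorem, a_k = floor(k * phi) and b_k = floor(k * phi^2) = a_k + k, where phi = (1 + sqrt(5))/2 is the golden ratio.
phi = (1 + sqrt(5))/2 = 1.618034
phi^2 = phi + 1 = 2.618034
k = 22
k * phi^2 = 22 * 2.618034 = 57.596748
b_22 = floor(k * phi^2) = 57 (check: a_22 + k = 35 + 22 = 57)

57


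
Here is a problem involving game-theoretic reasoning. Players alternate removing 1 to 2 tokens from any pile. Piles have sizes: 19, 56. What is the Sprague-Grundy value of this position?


Subtraction set: {1, 2}
For this subtraction set, G(n) = n mod 3 (period = max + 1 = 3).
Pile 1 (size 19): G(19) = 19 mod 3 = 1
Pile 2 (size 56): G(56) = 56 mod 3 = 2
Total Grundy value = XOR of all: 1 XOR 2 = 3

3


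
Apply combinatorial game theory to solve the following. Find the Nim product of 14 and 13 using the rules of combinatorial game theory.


Nim multiplication is bilinear over XOR: (u XOR v) * w = (u*w) XOR (v*w).
So we split each operand into its bit components and XOR the pairwise Nim products.
14 = 2 + 4 + 8 (as XOR of powers of 2).
13 = 1 + 4 + 8 (as XOR of powers of 2).
Using the standard Nim-product table on single bits:
  2*2 = 3,   2*4 = 8,   2*8 = 12,
  4*4 = 6,   4*8 = 11,  8*8 = 13,
and  1*x = x (identity), k*l = l*k (commutative).
Pairwise Nim products:
  2 * 1 = 2
  2 * 4 = 8
  2 * 8 = 12
  4 * 1 = 4
  4 * 4 = 6
  4 * 8 = 11
  8 * 1 = 8
  8 * 4 = 11
  8 * 8 = 13
XOR them: 2 XOR 8 XOR 12 XOR 4 XOR 6 XOR 11 XOR 8 XOR 11 XOR 13 = 1.
Result: 14 * 13 = 1 (in Nim).

1


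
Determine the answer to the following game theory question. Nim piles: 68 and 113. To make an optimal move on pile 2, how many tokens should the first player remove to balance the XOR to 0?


Piles: 68 and 113
Current XOR: 68 XOR 113 = 53 (non-zero, so this is an N-position).
To make the XOR zero, we need to find a move that balances the piles.
For pile 2 (size 113): target = 113 XOR 53 = 68
We reduce pile 2 from 113 to 68.
Tokens removed: 113 - 68 = 45
Verification: 68 XOR 68 = 0

45


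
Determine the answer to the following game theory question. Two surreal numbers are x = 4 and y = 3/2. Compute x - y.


x = 4, y = 3/2
Converting to common denominator: 2
x = 8/2, y = 3/2
x - y = 4 - 3/2 = 5/2

5/2


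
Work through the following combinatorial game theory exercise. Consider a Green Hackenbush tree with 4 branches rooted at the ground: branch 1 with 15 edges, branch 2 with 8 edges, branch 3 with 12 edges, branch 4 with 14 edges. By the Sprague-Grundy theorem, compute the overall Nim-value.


The tree has 4 branches from the ground vertex.
In Green Hackenbush, the Nim-value of a simple path of length k is k.
Branch 1: length 15, Nim-value = 15
Branch 2: length 8, Nim-value = 8
Branch 3: length 12, Nim-value = 12
Branch 4: length 14, Nim-value = 14
Total Nim-value = XOR of all branch values:
0 XOR 15 = 15
15 XOR 8 = 7
7 XOR 12 = 11
11 XOR 14 = 5
Nim-value of the tree = 5

5


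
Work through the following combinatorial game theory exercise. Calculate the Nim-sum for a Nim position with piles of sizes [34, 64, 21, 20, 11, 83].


We need the XOR (exclusive or) of all pile sizes.
After XOR-ing pile 1 (size 34): 0 XOR 34 = 34
After XOR-ing pile 2 (size 64): 34 XOR 64 = 98
After XOR-ing pile 3 (size 21): 98 XOR 21 = 119
After XOR-ing pile 4 (size 20): 119 XOR 20 = 99
After XOR-ing pile 5 (size 11): 99 XOR 11 = 104
After XOR-ing pile 6 (size 83): 104 XOR 83 = 59
The Nim-value of this position is 59.

59


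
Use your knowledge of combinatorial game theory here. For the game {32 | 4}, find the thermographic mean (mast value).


Game = {32 | 4}, a switch {a | b} with numbers a > b.
Its thermograph has left wall a - t and right wall b + t, which meet at t = (a - b)/2, where both equal (a + b)/2. So the mast (mean value) is at (a + b)/2.
Mean = (32 + (4))/2 = 36/2 = 18

18


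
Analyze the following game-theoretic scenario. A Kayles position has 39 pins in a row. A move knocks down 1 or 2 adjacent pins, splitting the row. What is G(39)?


Kayles: a move removes 1 or 2 adjacent pins from a contiguous row.
Removing pins from a row of k leaves two independent rows (a, b) with a + b = k - 1 (one pin) or a + b = k - 2 (two pins); an end removal gives a = 0.
By Sprague-Grundy, G(k) = mex{ G(a) XOR G(b) } over all these splits. G(0) = 0.
G(1): splits (0,0):0^0=0 -> mex({0}) = 1
G(2): splits (0,1):0^1=1 (0,0):0^0=0 -> mex({0, 1}) = 2
G(3): splits (0,2):0^2=2 (1,1):1^1=0 (0,1):0^1=1 -> mex({0, 1, 2}) = 3
G(4): splits (0,3):0^3=3 (1,2):1^2=3 (0,2):0^2=2 (1,1):1^1=0 -> mex({0, 2, 3}) = 1
G(5): splits (0,4):0^1=1 (1,3):1^3=2 (2,2):2^2=0 (0,3):0^3=3 (1,2):1^2=3 -> mex({0, 1, 2, 3}) = 4
G(6) = mex({0, 1, 2, 4}) = 3
G(7) = mex({0, 1, 3, 4, 5}) = 2
G(8) = mex({0, 2, 3, 5, 6}) = 1
G(9) = mex({0, 1, 2, 3, 6, 7}) = 4
G(10) = mex({0, 1, 3, 4, 5, 7}) = 2
G(11) = mex({0, 1, 2, 3, 4, 5}) = 6
G(12) = mex({0, 1, 2, 3, 5, 6, 7}) = 4
G(13) = mex({0, 2, 3, 4, 6, 7}) = 1
G(14) = mex({0, 1, 4, 5, 6, 7}) = 2
G(15) = mex({0, 1, 2, 3, 4, 5, 6}) = 7
G(16) = mex({0, 2, 3, 5, 6, 7}) = 1
G(17) = mex({0, 1, 2, 3, 5, 6, 7}) = 4
G(18) = mex({0, 1, 2, 4, 5, 6}) = 3
G(19) = mex({0, 1, 3, 4, 5, 7}) = 2
G(20) = mex({0, 2, 3, 4, 5, 6, 7}) = 1
G(21) = mex({0, 1, 2, 3, 5, 6, 7}) = 4
G(22) = mex({0, 1, 2, 3, 4, 5, 7}) = 6
G(23) = mex({0, 1, 2, 3, 4, 5, 6}) = 7
G(24) = mex({0, 1, 2, 3, 5, 6, 7}) = 4
G(25) = mex({0, 2, 3, 4, 6, 7}) = 1
G(26) = mex({0, 1, 3, 4, 5, 6, 7}) = 2
G(27) = mex({0, 1, 2, 3, 4, 5, 6, 7}) = 8
G(28) = mex({0, 1, 2, 3, 4, 6, 7, 8}) = 5
G(29) = mex({0, 1, 2, 3, 5, 6, 7, 8, 9}) = 4
G(30) = mex({0, 1, 2, 3, 4, 5, 6, 9, 10}) = 7
G(31) = mex({0, 1, 3, 4, 5, 7, 10, 11}) = 2
G(32) = mex({0, 2, 3, 4, 5, 6, 7, 9, 11}) = 1
G(33) = mex({0, 1, 2, 3, 4, 5, 6, 7, 9, 12}) = 8
G(34) = mex({0, 1, 2, 3, 4, 5, 7, 8, 11, 12}) = 6
G(35) = mex({0, 1, 2, 3, 4, 5, 6, 8, 9, 10, 11}) = 7
G(36) = mex({0, 1, 2, 3, 5, 6, 7, 9, 10}) = 4
G(37) = mex({0, 2, 3, 4, 6, 7, 9, 10, 11, 12}) = 1
G(38) = mex({0, 1, 3, 4, 5, 6, 7, 9, 10, 11, 12}) = 2
G(39) = mex({0, 1, 2, 4, 5, 6, 7, 9, 10, 12, 14}) = 3
Therefore G(39) = 3.

3


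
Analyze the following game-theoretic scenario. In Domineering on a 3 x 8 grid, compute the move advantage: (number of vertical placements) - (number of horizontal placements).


Board is 3 x 8 (rows x cols).
Left (vertical) placements: (rows-1) * cols = 2 * 8 = 16
Right (horizontal) placements: rows * (cols-1) = 3 * 7 = 21
Advantage = Left - Right = 16 - 21 = -5

-5


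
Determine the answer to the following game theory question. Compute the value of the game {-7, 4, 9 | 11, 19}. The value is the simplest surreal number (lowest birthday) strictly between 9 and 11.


Left options: {-7, 4, 9}, max = 9
Right options: {11, 19}, min = 11
All options are numbers and max(Left) < min(Right), so by the simplicity theorem the value is the simplest (earliest-born) number strictly between 9 and 11.
The only integer strictly between 9 and 11 is 10.
No non-integer in the interval can be simpler: if x is a non-integer in the interval, then floor(x) or ceil(x) also lies in the interval (the interval contains an integer), and both are proper prefixes of x's sign expansion, i.e. born earlier. So the game value is 10.
Game value = 10

10


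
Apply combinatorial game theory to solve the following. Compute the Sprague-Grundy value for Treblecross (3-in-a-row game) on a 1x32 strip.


Treblecross: place X on empty cells; 3-in-a-row wins.
Playing within two cells of an existing X lets the opponent win at once, so sensible play treats the cells i-2..i+2 around each X as dead. The player left with no safe cell loses, so this is a normal-play take-away game on strips of safe cells.
Placing X at cell i (0-indexed) of a strip of k safe cells leaves independent strips of sizes max(0, i-2) and max(0, k-i-3). Hence G(k) = mex{ G(max(0,i-2)) XOR G(max(0,k-i-3)) : 0 <= i < k }, with G(0) = 0.
G(1): splits (0,0):0^0=0 -> mex({0}) = 1
G(2): splits (0,0):0^0=0 -> mex({0}) = 1
G(3): splits (0,0):0^0=0 -> mex({0}) = 1
G(4): splits (0,1):0^1=1 (0,0):0^0=0 -> mex({0, 1}) = 2
G(5): splits (0,2):0^1=1 (0,1):0^1=1 (0,0):0^0=0 -> mex({0, 1}) = 2
G(6) = mex({1}) = 0
G(7) = mex({0, 1, 2}) = 3
G(8) = mex({0, 1, 2}) = 3
G(9) = mex({0, 2}) = 1
G(10) = mex({0, 2, 3}) = 1
G(11) = mex({0, 3}) = 1
G(12) = mex({1, 3}) = 0
G(13) = mex({0, 1, 2, 3}) = 4
G(14) = mex({0, 1, 2}) = 3
G(15) = mex({0, 1, 2}) = 3
G(16) = mex({0, 1, 2, 4}) = 3
G(17) = mex({0, 1, 3, 4}) = 2
G(18) = mex({0, 1, 3, 4}) = 2
G(19) = mex({0, 1, 3, 5}) = 2
G(20) = mex({0, 1, 2, 3, 5}) = 4
G(21) = mex({0, 1, 2, 3, 5}) = 4
G(22) = mex({1, 2, 6}) = 0
G(23) = mex({0, 1, 2, 3, 4, 6}) = 5
G(24) = mex({0, 1, 2, 3, 4}) = 5
G(25) = mex({0, 1, 3, 4, 7}) = 2
G(26) = mex({0, 1, 3, 4, 5, 7}) = 2
G(27) = mex({0, 1, 3, 5}) = 2
G(28) = mex({0, 1, 2, 5}) = 3
G(29) = mex({0, 1, 2, 4, 5, 6}) = 3
G(30) = mex({1, 2, 4, 6}) = 0
G(31) = mex({0, 1, 2, 3, 4, 6}) = 5
G(32) = mex({1, 2, 3, 4, 7}) = 0
Therefore G(32) = 0.

0


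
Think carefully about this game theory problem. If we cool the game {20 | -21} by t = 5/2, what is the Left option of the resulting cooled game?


Original game: {20 | -21} (a switch {a | b} with a > b).
Cooling by t (for t below the temperature (a - b)/2 = 41/2) taxes each move by t: {a | b} cooled by t is {a - t | b + t}.
Cooling amount: t = 5/2
Cooled Left option: 20 - 5/2 = 35/2
Cooled Right option: -21 + 5/2 = -37/2
Cooled game: {35/2 | -37/2}
Left option = 35/2

35/2


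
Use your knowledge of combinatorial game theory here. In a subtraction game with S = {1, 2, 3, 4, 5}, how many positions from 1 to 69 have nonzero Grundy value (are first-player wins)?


Subtraction set S = {1, 2, 3, 4, 5}, so G(n) = n mod 6.
G(n) = 0 when n is a multiple of 6.
Multiples of 6 in [1, 69]: 11
N-positions (nonzero Grundy) = 69 - 11 = 58

58


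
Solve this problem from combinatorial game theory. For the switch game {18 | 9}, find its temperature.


The game is {18 | 9}, a switch {a | b} with numbers a > b.
Cooling {a | b} by t gives {a - t | b + t}, which stops being hot when a - t = b + t, i.e. at t = (a - b)/2. So the temperature of a switch is (a - b)/2.
Temperature = (Left option - Right option) / 2
= (18 - (9)) / 2
= 9 / 2
= 9/2

9/2


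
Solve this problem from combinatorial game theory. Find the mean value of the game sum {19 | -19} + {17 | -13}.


G1 = {19 | -19}, G2 = {17 | -13}
Each is a switch {a | b} with numbers a > b; its mean value is (a + b)/2, and mean value is additive over game sums: m(G1 + G2) = m(G1) + m(G2).
Mean of G1 = (19 + (-19))/2 = 0/2 = 0
Mean of G2 = (17 + (-13))/2 = 4/2 = 2
Mean of G1 + G2 = 0 + 2 = 2

2


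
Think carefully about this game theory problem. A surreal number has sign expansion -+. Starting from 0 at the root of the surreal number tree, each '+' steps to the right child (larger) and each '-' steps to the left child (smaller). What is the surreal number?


Sign expansion: -+
Rule: track bounds (lo, hi), initially (-inf, +inf). On '+', the current value becomes lo and we move to the simplest number in (value, hi): value + 1 if hi = +inf, otherwise the midpoint (value + hi)/2. On '-', the current value becomes hi and we move to value - 1 if lo = -inf, otherwise the midpoint (lo + value)/2.
Start at 0.
Step 1: sign = -, move left. Bounds: (-inf, 0). Value = -1
Step 2: sign = +, move right. Bounds: (-1, 0). Value = -1/2
The surreal number with sign expansion -+ is -1/2.

-1/2


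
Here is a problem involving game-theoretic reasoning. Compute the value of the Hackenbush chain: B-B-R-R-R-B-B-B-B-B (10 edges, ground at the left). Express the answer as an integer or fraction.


Edges (from ground): B-B-R-R-R-B-B-B-B-B
By Berlekamp's sign-expansion rule, a Blue-Red Hackenbush stalk has the value of the surreal number whose sign sequence is the edge sequence with B -> + and R -> -.
Sign sequence: ++---+++++
Trace the sign expansion in the surreal number tree, starting from 0:
Edge 1: B (sign +) -> bounds (0, +inf), value = 1
Edge 2: B (sign +) -> bounds (1, +inf), value = 2
Edge 3: R (sign -) -> bounds (1, 2), value = 3/2
Edge 4: R (sign -) -> bounds (1, 3/2), value = 5/4
Edge 5: R (sign -) -> bounds (1, 5/4), value = 9/8
Edge 6: B (sign +) -> bounds (9/8, 5/4), value = 19/16
Edge 7: B (sign +) -> bounds (19/16, 5/4), value = 39/32
Edge 8: B (sign +) -> bounds (39/32, 5/4), value = 79/64
Edge 9: B (sign +) -> bounds (79/64, 5/4), value = 159/128
Edge 10: B (sign +) -> bounds (159/128, 5/4), value = 319/256
Game value = 319/256

319/256
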